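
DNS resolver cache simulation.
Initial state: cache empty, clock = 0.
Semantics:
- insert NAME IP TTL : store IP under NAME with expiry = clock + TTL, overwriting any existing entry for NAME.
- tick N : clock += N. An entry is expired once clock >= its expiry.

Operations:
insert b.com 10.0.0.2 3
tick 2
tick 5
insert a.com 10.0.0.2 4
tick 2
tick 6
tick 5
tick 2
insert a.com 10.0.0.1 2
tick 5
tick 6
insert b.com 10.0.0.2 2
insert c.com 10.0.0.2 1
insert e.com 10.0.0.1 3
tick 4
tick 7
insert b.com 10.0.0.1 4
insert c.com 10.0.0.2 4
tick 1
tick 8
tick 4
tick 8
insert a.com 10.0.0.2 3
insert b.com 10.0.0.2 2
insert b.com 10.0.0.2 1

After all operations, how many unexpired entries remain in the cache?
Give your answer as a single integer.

Answer: 2

Derivation:
Op 1: insert b.com -> 10.0.0.2 (expiry=0+3=3). clock=0
Op 2: tick 2 -> clock=2.
Op 3: tick 5 -> clock=7. purged={b.com}
Op 4: insert a.com -> 10.0.0.2 (expiry=7+4=11). clock=7
Op 5: tick 2 -> clock=9.
Op 6: tick 6 -> clock=15. purged={a.com}
Op 7: tick 5 -> clock=20.
Op 8: tick 2 -> clock=22.
Op 9: insert a.com -> 10.0.0.1 (expiry=22+2=24). clock=22
Op 10: tick 5 -> clock=27. purged={a.com}
Op 11: tick 6 -> clock=33.
Op 12: insert b.com -> 10.0.0.2 (expiry=33+2=35). clock=33
Op 13: insert c.com -> 10.0.0.2 (expiry=33+1=34). clock=33
Op 14: insert e.com -> 10.0.0.1 (expiry=33+3=36). clock=33
Op 15: tick 4 -> clock=37. purged={b.com,c.com,e.com}
Op 16: tick 7 -> clock=44.
Op 17: insert b.com -> 10.0.0.1 (expiry=44+4=48). clock=44
Op 18: insert c.com -> 10.0.0.2 (expiry=44+4=48). clock=44
Op 19: tick 1 -> clock=45.
Op 20: tick 8 -> clock=53. purged={b.com,c.com}
Op 21: tick 4 -> clock=57.
Op 22: tick 8 -> clock=65.
Op 23: insert a.com -> 10.0.0.2 (expiry=65+3=68). clock=65
Op 24: insert b.com -> 10.0.0.2 (expiry=65+2=67). clock=65
Op 25: insert b.com -> 10.0.0.2 (expiry=65+1=66). clock=65
Final cache (unexpired): {a.com,b.com} -> size=2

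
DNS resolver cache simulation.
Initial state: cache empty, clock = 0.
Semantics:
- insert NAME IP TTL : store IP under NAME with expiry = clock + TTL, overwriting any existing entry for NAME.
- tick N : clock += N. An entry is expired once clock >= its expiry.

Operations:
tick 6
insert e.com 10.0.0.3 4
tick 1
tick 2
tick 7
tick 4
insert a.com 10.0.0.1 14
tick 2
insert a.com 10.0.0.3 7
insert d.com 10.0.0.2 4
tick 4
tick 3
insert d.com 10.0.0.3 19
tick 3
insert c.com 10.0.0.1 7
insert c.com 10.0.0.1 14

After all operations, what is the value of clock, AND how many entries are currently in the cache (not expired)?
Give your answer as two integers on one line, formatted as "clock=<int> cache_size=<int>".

Op 1: tick 6 -> clock=6.
Op 2: insert e.com -> 10.0.0.3 (expiry=6+4=10). clock=6
Op 3: tick 1 -> clock=7.
Op 4: tick 2 -> clock=9.
Op 5: tick 7 -> clock=16. purged={e.com}
Op 6: tick 4 -> clock=20.
Op 7: insert a.com -> 10.0.0.1 (expiry=20+14=34). clock=20
Op 8: tick 2 -> clock=22.
Op 9: insert a.com -> 10.0.0.3 (expiry=22+7=29). clock=22
Op 10: insert d.com -> 10.0.0.2 (expiry=22+4=26). clock=22
Op 11: tick 4 -> clock=26. purged={d.com}
Op 12: tick 3 -> clock=29. purged={a.com}
Op 13: insert d.com -> 10.0.0.3 (expiry=29+19=48). clock=29
Op 14: tick 3 -> clock=32.
Op 15: insert c.com -> 10.0.0.1 (expiry=32+7=39). clock=32
Op 16: insert c.com -> 10.0.0.1 (expiry=32+14=46). clock=32
Final clock = 32
Final cache (unexpired): {c.com,d.com} -> size=2

Answer: clock=32 cache_size=2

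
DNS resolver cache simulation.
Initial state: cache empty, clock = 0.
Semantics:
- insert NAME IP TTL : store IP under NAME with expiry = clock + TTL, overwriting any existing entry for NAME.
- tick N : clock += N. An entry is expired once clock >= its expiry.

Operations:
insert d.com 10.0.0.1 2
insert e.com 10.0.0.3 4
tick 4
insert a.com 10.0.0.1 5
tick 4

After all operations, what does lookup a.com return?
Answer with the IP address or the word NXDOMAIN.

Op 1: insert d.com -> 10.0.0.1 (expiry=0+2=2). clock=0
Op 2: insert e.com -> 10.0.0.3 (expiry=0+4=4). clock=0
Op 3: tick 4 -> clock=4. purged={d.com,e.com}
Op 4: insert a.com -> 10.0.0.1 (expiry=4+5=9). clock=4
Op 5: tick 4 -> clock=8.
lookup a.com: present, ip=10.0.0.1 expiry=9 > clock=8

Answer: 10.0.0.1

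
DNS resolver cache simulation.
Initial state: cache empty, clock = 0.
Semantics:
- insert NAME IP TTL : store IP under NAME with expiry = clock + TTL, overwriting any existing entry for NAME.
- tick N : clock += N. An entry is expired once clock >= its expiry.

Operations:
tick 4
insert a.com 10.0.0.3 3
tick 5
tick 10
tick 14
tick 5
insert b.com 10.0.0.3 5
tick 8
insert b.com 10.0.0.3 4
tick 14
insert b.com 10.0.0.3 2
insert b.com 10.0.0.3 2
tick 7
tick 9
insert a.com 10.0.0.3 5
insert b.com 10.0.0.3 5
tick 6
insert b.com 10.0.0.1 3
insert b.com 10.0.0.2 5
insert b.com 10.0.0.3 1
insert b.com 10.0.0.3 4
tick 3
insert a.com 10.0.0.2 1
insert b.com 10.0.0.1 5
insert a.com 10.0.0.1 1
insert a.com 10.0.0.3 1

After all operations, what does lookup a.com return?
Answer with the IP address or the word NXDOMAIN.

Op 1: tick 4 -> clock=4.
Op 2: insert a.com -> 10.0.0.3 (expiry=4+3=7). clock=4
Op 3: tick 5 -> clock=9. purged={a.com}
Op 4: tick 10 -> clock=19.
Op 5: tick 14 -> clock=33.
Op 6: tick 5 -> clock=38.
Op 7: insert b.com -> 10.0.0.3 (expiry=38+5=43). clock=38
Op 8: tick 8 -> clock=46. purged={b.com}
Op 9: insert b.com -> 10.0.0.3 (expiry=46+4=50). clock=46
Op 10: tick 14 -> clock=60. purged={b.com}
Op 11: insert b.com -> 10.0.0.3 (expiry=60+2=62). clock=60
Op 12: insert b.com -> 10.0.0.3 (expiry=60+2=62). clock=60
Op 13: tick 7 -> clock=67. purged={b.com}
Op 14: tick 9 -> clock=76.
Op 15: insert a.com -> 10.0.0.3 (expiry=76+5=81). clock=76
Op 16: insert b.com -> 10.0.0.3 (expiry=76+5=81). clock=76
Op 17: tick 6 -> clock=82. purged={a.com,b.com}
Op 18: insert b.com -> 10.0.0.1 (expiry=82+3=85). clock=82
Op 19: insert b.com -> 10.0.0.2 (expiry=82+5=87). clock=82
Op 20: insert b.com -> 10.0.0.3 (expiry=82+1=83). clock=82
Op 21: insert b.com -> 10.0.0.3 (expiry=82+4=86). clock=82
Op 22: tick 3 -> clock=85.
Op 23: insert a.com -> 10.0.0.2 (expiry=85+1=86). clock=85
Op 24: insert b.com -> 10.0.0.1 (expiry=85+5=90). clock=85
Op 25: insert a.com -> 10.0.0.1 (expiry=85+1=86). clock=85
Op 26: insert a.com -> 10.0.0.3 (expiry=85+1=86). clock=85
lookup a.com: present, ip=10.0.0.3 expiry=86 > clock=85

Answer: 10.0.0.3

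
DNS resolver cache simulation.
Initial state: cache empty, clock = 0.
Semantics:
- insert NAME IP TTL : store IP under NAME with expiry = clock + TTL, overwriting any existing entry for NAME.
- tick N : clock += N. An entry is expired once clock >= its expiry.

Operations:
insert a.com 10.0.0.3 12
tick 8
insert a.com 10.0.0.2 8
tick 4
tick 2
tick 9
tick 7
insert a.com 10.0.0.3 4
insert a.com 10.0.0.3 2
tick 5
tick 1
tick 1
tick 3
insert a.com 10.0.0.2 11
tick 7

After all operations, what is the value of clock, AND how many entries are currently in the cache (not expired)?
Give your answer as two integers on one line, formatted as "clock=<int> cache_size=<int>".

Op 1: insert a.com -> 10.0.0.3 (expiry=0+12=12). clock=0
Op 2: tick 8 -> clock=8.
Op 3: insert a.com -> 10.0.0.2 (expiry=8+8=16). clock=8
Op 4: tick 4 -> clock=12.
Op 5: tick 2 -> clock=14.
Op 6: tick 9 -> clock=23. purged={a.com}
Op 7: tick 7 -> clock=30.
Op 8: insert a.com -> 10.0.0.3 (expiry=30+4=34). clock=30
Op 9: insert a.com -> 10.0.0.3 (expiry=30+2=32). clock=30
Op 10: tick 5 -> clock=35. purged={a.com}
Op 11: tick 1 -> clock=36.
Op 12: tick 1 -> clock=37.
Op 13: tick 3 -> clock=40.
Op 14: insert a.com -> 10.0.0.2 (expiry=40+11=51). clock=40
Op 15: tick 7 -> clock=47.
Final clock = 47
Final cache (unexpired): {a.com} -> size=1

Answer: clock=47 cache_size=1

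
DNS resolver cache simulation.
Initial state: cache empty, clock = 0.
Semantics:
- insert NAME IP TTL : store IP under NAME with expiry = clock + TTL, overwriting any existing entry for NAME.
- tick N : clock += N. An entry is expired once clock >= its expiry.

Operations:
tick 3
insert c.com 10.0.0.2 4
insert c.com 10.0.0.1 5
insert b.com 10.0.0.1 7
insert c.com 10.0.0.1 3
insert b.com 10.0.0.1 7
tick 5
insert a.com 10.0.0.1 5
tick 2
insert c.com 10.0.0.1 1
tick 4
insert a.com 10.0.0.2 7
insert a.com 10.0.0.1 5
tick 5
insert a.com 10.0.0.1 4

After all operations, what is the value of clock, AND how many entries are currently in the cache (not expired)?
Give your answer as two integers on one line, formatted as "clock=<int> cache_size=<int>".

Answer: clock=19 cache_size=1

Derivation:
Op 1: tick 3 -> clock=3.
Op 2: insert c.com -> 10.0.0.2 (expiry=3+4=7). clock=3
Op 3: insert c.com -> 10.0.0.1 (expiry=3+5=8). clock=3
Op 4: insert b.com -> 10.0.0.1 (expiry=3+7=10). clock=3
Op 5: insert c.com -> 10.0.0.1 (expiry=3+3=6). clock=3
Op 6: insert b.com -> 10.0.0.1 (expiry=3+7=10). clock=3
Op 7: tick 5 -> clock=8. purged={c.com}
Op 8: insert a.com -> 10.0.0.1 (expiry=8+5=13). clock=8
Op 9: tick 2 -> clock=10. purged={b.com}
Op 10: insert c.com -> 10.0.0.1 (expiry=10+1=11). clock=10
Op 11: tick 4 -> clock=14. purged={a.com,c.com}
Op 12: insert a.com -> 10.0.0.2 (expiry=14+7=21). clock=14
Op 13: insert a.com -> 10.0.0.1 (expiry=14+5=19). clock=14
Op 14: tick 5 -> clock=19. purged={a.com}
Op 15: insert a.com -> 10.0.0.1 (expiry=19+4=23). clock=19
Final clock = 19
Final cache (unexpired): {a.com} -> size=1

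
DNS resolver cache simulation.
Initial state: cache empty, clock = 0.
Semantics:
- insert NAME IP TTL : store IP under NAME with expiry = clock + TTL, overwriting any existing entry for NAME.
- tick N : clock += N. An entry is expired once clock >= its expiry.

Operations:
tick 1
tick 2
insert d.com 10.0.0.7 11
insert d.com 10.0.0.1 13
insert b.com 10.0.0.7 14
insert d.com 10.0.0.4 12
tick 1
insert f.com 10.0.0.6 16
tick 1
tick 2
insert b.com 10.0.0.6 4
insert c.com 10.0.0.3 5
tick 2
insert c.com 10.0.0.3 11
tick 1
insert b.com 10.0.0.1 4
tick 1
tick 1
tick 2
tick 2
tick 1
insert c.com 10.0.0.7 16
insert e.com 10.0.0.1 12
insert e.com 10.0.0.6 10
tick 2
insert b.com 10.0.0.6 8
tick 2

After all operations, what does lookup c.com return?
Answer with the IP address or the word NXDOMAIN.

Op 1: tick 1 -> clock=1.
Op 2: tick 2 -> clock=3.
Op 3: insert d.com -> 10.0.0.7 (expiry=3+11=14). clock=3
Op 4: insert d.com -> 10.0.0.1 (expiry=3+13=16). clock=3
Op 5: insert b.com -> 10.0.0.7 (expiry=3+14=17). clock=3
Op 6: insert d.com -> 10.0.0.4 (expiry=3+12=15). clock=3
Op 7: tick 1 -> clock=4.
Op 8: insert f.com -> 10.0.0.6 (expiry=4+16=20). clock=4
Op 9: tick 1 -> clock=5.
Op 10: tick 2 -> clock=7.
Op 11: insert b.com -> 10.0.0.6 (expiry=7+4=11). clock=7
Op 12: insert c.com -> 10.0.0.3 (expiry=7+5=12). clock=7
Op 13: tick 2 -> clock=9.
Op 14: insert c.com -> 10.0.0.3 (expiry=9+11=20). clock=9
Op 15: tick 1 -> clock=10.
Op 16: insert b.com -> 10.0.0.1 (expiry=10+4=14). clock=10
Op 17: tick 1 -> clock=11.
Op 18: tick 1 -> clock=12.
Op 19: tick 2 -> clock=14. purged={b.com}
Op 20: tick 2 -> clock=16. purged={d.com}
Op 21: tick 1 -> clock=17.
Op 22: insert c.com -> 10.0.0.7 (expiry=17+16=33). clock=17
Op 23: insert e.com -> 10.0.0.1 (expiry=17+12=29). clock=17
Op 24: insert e.com -> 10.0.0.6 (expiry=17+10=27). clock=17
Op 25: tick 2 -> clock=19.
Op 26: insert b.com -> 10.0.0.6 (expiry=19+8=27). clock=19
Op 27: tick 2 -> clock=21. purged={f.com}
lookup c.com: present, ip=10.0.0.7 expiry=33 > clock=21

Answer: 10.0.0.7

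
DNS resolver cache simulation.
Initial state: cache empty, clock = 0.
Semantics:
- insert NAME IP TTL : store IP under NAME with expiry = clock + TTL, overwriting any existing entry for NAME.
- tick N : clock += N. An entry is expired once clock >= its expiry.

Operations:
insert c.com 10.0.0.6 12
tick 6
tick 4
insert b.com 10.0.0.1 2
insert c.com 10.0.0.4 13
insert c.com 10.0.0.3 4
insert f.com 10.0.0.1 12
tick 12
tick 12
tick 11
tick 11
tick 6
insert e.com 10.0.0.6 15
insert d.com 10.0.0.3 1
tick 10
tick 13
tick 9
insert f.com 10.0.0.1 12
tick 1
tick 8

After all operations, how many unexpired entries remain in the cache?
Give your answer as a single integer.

Answer: 1

Derivation:
Op 1: insert c.com -> 10.0.0.6 (expiry=0+12=12). clock=0
Op 2: tick 6 -> clock=6.
Op 3: tick 4 -> clock=10.
Op 4: insert b.com -> 10.0.0.1 (expiry=10+2=12). clock=10
Op 5: insert c.com -> 10.0.0.4 (expiry=10+13=23). clock=10
Op 6: insert c.com -> 10.0.0.3 (expiry=10+4=14). clock=10
Op 7: insert f.com -> 10.0.0.1 (expiry=10+12=22). clock=10
Op 8: tick 12 -> clock=22. purged={b.com,c.com,f.com}
Op 9: tick 12 -> clock=34.
Op 10: tick 11 -> clock=45.
Op 11: tick 11 -> clock=56.
Op 12: tick 6 -> clock=62.
Op 13: insert e.com -> 10.0.0.6 (expiry=62+15=77). clock=62
Op 14: insert d.com -> 10.0.0.3 (expiry=62+1=63). clock=62
Op 15: tick 10 -> clock=72. purged={d.com}
Op 16: tick 13 -> clock=85. purged={e.com}
Op 17: tick 9 -> clock=94.
Op 18: insert f.com -> 10.0.0.1 (expiry=94+12=106). clock=94
Op 19: tick 1 -> clock=95.
Op 20: tick 8 -> clock=103.
Final cache (unexpired): {f.com} -> size=1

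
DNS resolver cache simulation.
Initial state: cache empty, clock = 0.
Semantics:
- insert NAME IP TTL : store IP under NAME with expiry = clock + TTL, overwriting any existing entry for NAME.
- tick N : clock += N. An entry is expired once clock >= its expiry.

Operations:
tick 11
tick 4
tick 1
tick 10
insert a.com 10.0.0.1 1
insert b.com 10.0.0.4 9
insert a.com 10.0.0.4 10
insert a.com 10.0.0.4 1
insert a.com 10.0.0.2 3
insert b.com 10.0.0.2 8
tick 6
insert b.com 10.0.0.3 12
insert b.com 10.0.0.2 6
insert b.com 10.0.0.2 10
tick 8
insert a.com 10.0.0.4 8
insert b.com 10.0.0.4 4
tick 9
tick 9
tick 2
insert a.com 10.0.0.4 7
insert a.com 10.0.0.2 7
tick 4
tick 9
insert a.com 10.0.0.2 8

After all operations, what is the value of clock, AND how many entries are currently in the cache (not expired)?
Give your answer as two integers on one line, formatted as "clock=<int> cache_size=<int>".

Op 1: tick 11 -> clock=11.
Op 2: tick 4 -> clock=15.
Op 3: tick 1 -> clock=16.
Op 4: tick 10 -> clock=26.
Op 5: insert a.com -> 10.0.0.1 (expiry=26+1=27). clock=26
Op 6: insert b.com -> 10.0.0.4 (expiry=26+9=35). clock=26
Op 7: insert a.com -> 10.0.0.4 (expiry=26+10=36). clock=26
Op 8: insert a.com -> 10.0.0.4 (expiry=26+1=27). clock=26
Op 9: insert a.com -> 10.0.0.2 (expiry=26+3=29). clock=26
Op 10: insert b.com -> 10.0.0.2 (expiry=26+8=34). clock=26
Op 11: tick 6 -> clock=32. purged={a.com}
Op 12: insert b.com -> 10.0.0.3 (expiry=32+12=44). clock=32
Op 13: insert b.com -> 10.0.0.2 (expiry=32+6=38). clock=32
Op 14: insert b.com -> 10.0.0.2 (expiry=32+10=42). clock=32
Op 15: tick 8 -> clock=40.
Op 16: insert a.com -> 10.0.0.4 (expiry=40+8=48). clock=40
Op 17: insert b.com -> 10.0.0.4 (expiry=40+4=44). clock=40
Op 18: tick 9 -> clock=49. purged={a.com,b.com}
Op 19: tick 9 -> clock=58.
Op 20: tick 2 -> clock=60.
Op 21: insert a.com -> 10.0.0.4 (expiry=60+7=67). clock=60
Op 22: insert a.com -> 10.0.0.2 (expiry=60+7=67). clock=60
Op 23: tick 4 -> clock=64.
Op 24: tick 9 -> clock=73. purged={a.com}
Op 25: insert a.com -> 10.0.0.2 (expiry=73+8=81). clock=73
Final clock = 73
Final cache (unexpired): {a.com} -> size=1

Answer: clock=73 cache_size=1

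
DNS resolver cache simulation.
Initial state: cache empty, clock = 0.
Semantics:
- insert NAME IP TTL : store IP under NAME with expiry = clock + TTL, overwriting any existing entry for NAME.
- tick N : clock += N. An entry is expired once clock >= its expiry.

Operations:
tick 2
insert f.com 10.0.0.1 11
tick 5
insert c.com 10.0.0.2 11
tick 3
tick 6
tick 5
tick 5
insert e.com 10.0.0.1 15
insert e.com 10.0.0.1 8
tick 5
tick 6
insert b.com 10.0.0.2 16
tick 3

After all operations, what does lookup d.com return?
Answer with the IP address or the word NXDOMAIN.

Answer: NXDOMAIN

Derivation:
Op 1: tick 2 -> clock=2.
Op 2: insert f.com -> 10.0.0.1 (expiry=2+11=13). clock=2
Op 3: tick 5 -> clock=7.
Op 4: insert c.com -> 10.0.0.2 (expiry=7+11=18). clock=7
Op 5: tick 3 -> clock=10.
Op 6: tick 6 -> clock=16. purged={f.com}
Op 7: tick 5 -> clock=21. purged={c.com}
Op 8: tick 5 -> clock=26.
Op 9: insert e.com -> 10.0.0.1 (expiry=26+15=41). clock=26
Op 10: insert e.com -> 10.0.0.1 (expiry=26+8=34). clock=26
Op 11: tick 5 -> clock=31.
Op 12: tick 6 -> clock=37. purged={e.com}
Op 13: insert b.com -> 10.0.0.2 (expiry=37+16=53). clock=37
Op 14: tick 3 -> clock=40.
lookup d.com: not in cache (expired or never inserted)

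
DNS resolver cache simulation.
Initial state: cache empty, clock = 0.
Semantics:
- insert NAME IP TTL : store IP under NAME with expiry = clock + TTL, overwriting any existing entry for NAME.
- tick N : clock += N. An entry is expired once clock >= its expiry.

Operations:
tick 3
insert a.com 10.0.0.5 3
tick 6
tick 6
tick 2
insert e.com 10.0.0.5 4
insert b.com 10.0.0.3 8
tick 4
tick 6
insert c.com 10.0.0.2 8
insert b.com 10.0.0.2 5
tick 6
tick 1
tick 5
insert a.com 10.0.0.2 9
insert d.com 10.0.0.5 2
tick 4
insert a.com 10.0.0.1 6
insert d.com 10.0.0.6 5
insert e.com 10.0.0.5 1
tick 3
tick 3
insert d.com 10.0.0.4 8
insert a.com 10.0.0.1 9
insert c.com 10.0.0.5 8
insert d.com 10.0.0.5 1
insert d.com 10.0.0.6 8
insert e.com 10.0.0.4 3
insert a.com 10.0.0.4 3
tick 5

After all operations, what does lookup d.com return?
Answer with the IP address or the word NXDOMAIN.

Op 1: tick 3 -> clock=3.
Op 2: insert a.com -> 10.0.0.5 (expiry=3+3=6). clock=3
Op 3: tick 6 -> clock=9. purged={a.com}
Op 4: tick 6 -> clock=15.
Op 5: tick 2 -> clock=17.
Op 6: insert e.com -> 10.0.0.5 (expiry=17+4=21). clock=17
Op 7: insert b.com -> 10.0.0.3 (expiry=17+8=25). clock=17
Op 8: tick 4 -> clock=21. purged={e.com}
Op 9: tick 6 -> clock=27. purged={b.com}
Op 10: insert c.com -> 10.0.0.2 (expiry=27+8=35). clock=27
Op 11: insert b.com -> 10.0.0.2 (expiry=27+5=32). clock=27
Op 12: tick 6 -> clock=33. purged={b.com}
Op 13: tick 1 -> clock=34.
Op 14: tick 5 -> clock=39. purged={c.com}
Op 15: insert a.com -> 10.0.0.2 (expiry=39+9=48). clock=39
Op 16: insert d.com -> 10.0.0.5 (expiry=39+2=41). clock=39
Op 17: tick 4 -> clock=43. purged={d.com}
Op 18: insert a.com -> 10.0.0.1 (expiry=43+6=49). clock=43
Op 19: insert d.com -> 10.0.0.6 (expiry=43+5=48). clock=43
Op 20: insert e.com -> 10.0.0.5 (expiry=43+1=44). clock=43
Op 21: tick 3 -> clock=46. purged={e.com}
Op 22: tick 3 -> clock=49. purged={a.com,d.com}
Op 23: insert d.com -> 10.0.0.4 (expiry=49+8=57). clock=49
Op 24: insert a.com -> 10.0.0.1 (expiry=49+9=58). clock=49
Op 25: insert c.com -> 10.0.0.5 (expiry=49+8=57). clock=49
Op 26: insert d.com -> 10.0.0.5 (expiry=49+1=50). clock=49
Op 27: insert d.com -> 10.0.0.6 (expiry=49+8=57). clock=49
Op 28: insert e.com -> 10.0.0.4 (expiry=49+3=52). clock=49
Op 29: insert a.com -> 10.0.0.4 (expiry=49+3=52). clock=49
Op 30: tick 5 -> clock=54. purged={a.com,e.com}
lookup d.com: present, ip=10.0.0.6 expiry=57 > clock=54

Answer: 10.0.0.6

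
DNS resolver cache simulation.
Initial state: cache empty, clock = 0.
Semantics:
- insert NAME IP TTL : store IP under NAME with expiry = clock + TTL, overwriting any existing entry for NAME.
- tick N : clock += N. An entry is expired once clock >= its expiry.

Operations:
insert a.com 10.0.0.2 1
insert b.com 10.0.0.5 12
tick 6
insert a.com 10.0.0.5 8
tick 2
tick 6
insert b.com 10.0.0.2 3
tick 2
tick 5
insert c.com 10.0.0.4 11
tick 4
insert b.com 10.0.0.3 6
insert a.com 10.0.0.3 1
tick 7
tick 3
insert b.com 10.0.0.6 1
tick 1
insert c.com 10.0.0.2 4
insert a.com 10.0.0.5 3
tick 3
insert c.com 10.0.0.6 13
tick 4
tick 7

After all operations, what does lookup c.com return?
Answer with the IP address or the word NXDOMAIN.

Op 1: insert a.com -> 10.0.0.2 (expiry=0+1=1). clock=0
Op 2: insert b.com -> 10.0.0.5 (expiry=0+12=12). clock=0
Op 3: tick 6 -> clock=6. purged={a.com}
Op 4: insert a.com -> 10.0.0.5 (expiry=6+8=14). clock=6
Op 5: tick 2 -> clock=8.
Op 6: tick 6 -> clock=14. purged={a.com,b.com}
Op 7: insert b.com -> 10.0.0.2 (expiry=14+3=17). clock=14
Op 8: tick 2 -> clock=16.
Op 9: tick 5 -> clock=21. purged={b.com}
Op 10: insert c.com -> 10.0.0.4 (expiry=21+11=32). clock=21
Op 11: tick 4 -> clock=25.
Op 12: insert b.com -> 10.0.0.3 (expiry=25+6=31). clock=25
Op 13: insert a.com -> 10.0.0.3 (expiry=25+1=26). clock=25
Op 14: tick 7 -> clock=32. purged={a.com,b.com,c.com}
Op 15: tick 3 -> clock=35.
Op 16: insert b.com -> 10.0.0.6 (expiry=35+1=36). clock=35
Op 17: tick 1 -> clock=36. purged={b.com}
Op 18: insert c.com -> 10.0.0.2 (expiry=36+4=40). clock=36
Op 19: insert a.com -> 10.0.0.5 (expiry=36+3=39). clock=36
Op 20: tick 3 -> clock=39. purged={a.com}
Op 21: insert c.com -> 10.0.0.6 (expiry=39+13=52). clock=39
Op 22: tick 4 -> clock=43.
Op 23: tick 7 -> clock=50.
lookup c.com: present, ip=10.0.0.6 expiry=52 > clock=50

Answer: 10.0.0.6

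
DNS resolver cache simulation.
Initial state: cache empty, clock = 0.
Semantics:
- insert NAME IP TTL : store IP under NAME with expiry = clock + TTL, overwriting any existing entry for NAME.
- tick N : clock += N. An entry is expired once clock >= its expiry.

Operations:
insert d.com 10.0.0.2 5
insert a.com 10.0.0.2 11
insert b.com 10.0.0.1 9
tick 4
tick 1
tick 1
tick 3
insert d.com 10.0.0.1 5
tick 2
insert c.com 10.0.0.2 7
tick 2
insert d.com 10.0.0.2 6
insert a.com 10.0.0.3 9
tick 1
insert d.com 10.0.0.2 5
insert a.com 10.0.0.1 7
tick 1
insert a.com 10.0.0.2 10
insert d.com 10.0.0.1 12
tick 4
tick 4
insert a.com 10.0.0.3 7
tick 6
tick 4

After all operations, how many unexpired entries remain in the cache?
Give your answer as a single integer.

Op 1: insert d.com -> 10.0.0.2 (expiry=0+5=5). clock=0
Op 2: insert a.com -> 10.0.0.2 (expiry=0+11=11). clock=0
Op 3: insert b.com -> 10.0.0.1 (expiry=0+9=9). clock=0
Op 4: tick 4 -> clock=4.
Op 5: tick 1 -> clock=5. purged={d.com}
Op 6: tick 1 -> clock=6.
Op 7: tick 3 -> clock=9. purged={b.com}
Op 8: insert d.com -> 10.0.0.1 (expiry=9+5=14). clock=9
Op 9: tick 2 -> clock=11. purged={a.com}
Op 10: insert c.com -> 10.0.0.2 (expiry=11+7=18). clock=11
Op 11: tick 2 -> clock=13.
Op 12: insert d.com -> 10.0.0.2 (expiry=13+6=19). clock=13
Op 13: insert a.com -> 10.0.0.3 (expiry=13+9=22). clock=13
Op 14: tick 1 -> clock=14.
Op 15: insert d.com -> 10.0.0.2 (expiry=14+5=19). clock=14
Op 16: insert a.com -> 10.0.0.1 (expiry=14+7=21). clock=14
Op 17: tick 1 -> clock=15.
Op 18: insert a.com -> 10.0.0.2 (expiry=15+10=25). clock=15
Op 19: insert d.com -> 10.0.0.1 (expiry=15+12=27). clock=15
Op 20: tick 4 -> clock=19. purged={c.com}
Op 21: tick 4 -> clock=23.
Op 22: insert a.com -> 10.0.0.3 (expiry=23+7=30). clock=23
Op 23: tick 6 -> clock=29. purged={d.com}
Op 24: tick 4 -> clock=33. purged={a.com}
Final cache (unexpired): {} -> size=0

Answer: 0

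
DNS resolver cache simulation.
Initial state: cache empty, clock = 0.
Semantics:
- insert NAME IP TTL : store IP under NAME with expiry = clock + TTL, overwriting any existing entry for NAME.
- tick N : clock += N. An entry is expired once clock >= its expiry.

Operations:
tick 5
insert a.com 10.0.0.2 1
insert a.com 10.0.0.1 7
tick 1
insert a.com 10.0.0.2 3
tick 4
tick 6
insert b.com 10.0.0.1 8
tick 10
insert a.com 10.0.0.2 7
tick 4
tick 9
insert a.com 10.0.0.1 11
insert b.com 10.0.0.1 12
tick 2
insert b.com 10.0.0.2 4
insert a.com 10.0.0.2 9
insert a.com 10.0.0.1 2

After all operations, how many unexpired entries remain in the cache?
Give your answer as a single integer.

Answer: 2

Derivation:
Op 1: tick 5 -> clock=5.
Op 2: insert a.com -> 10.0.0.2 (expiry=5+1=6). clock=5
Op 3: insert a.com -> 10.0.0.1 (expiry=5+7=12). clock=5
Op 4: tick 1 -> clock=6.
Op 5: insert a.com -> 10.0.0.2 (expiry=6+3=9). clock=6
Op 6: tick 4 -> clock=10. purged={a.com}
Op 7: tick 6 -> clock=16.
Op 8: insert b.com -> 10.0.0.1 (expiry=16+8=24). clock=16
Op 9: tick 10 -> clock=26. purged={b.com}
Op 10: insert a.com -> 10.0.0.2 (expiry=26+7=33). clock=26
Op 11: tick 4 -> clock=30.
Op 12: tick 9 -> clock=39. purged={a.com}
Op 13: insert a.com -> 10.0.0.1 (expiry=39+11=50). clock=39
Op 14: insert b.com -> 10.0.0.1 (expiry=39+12=51). clock=39
Op 15: tick 2 -> clock=41.
Op 16: insert b.com -> 10.0.0.2 (expiry=41+4=45). clock=41
Op 17: insert a.com -> 10.0.0.2 (expiry=41+9=50). clock=41
Op 18: insert a.com -> 10.0.0.1 (expiry=41+2=43). clock=41
Final cache (unexpired): {a.com,b.com} -> size=2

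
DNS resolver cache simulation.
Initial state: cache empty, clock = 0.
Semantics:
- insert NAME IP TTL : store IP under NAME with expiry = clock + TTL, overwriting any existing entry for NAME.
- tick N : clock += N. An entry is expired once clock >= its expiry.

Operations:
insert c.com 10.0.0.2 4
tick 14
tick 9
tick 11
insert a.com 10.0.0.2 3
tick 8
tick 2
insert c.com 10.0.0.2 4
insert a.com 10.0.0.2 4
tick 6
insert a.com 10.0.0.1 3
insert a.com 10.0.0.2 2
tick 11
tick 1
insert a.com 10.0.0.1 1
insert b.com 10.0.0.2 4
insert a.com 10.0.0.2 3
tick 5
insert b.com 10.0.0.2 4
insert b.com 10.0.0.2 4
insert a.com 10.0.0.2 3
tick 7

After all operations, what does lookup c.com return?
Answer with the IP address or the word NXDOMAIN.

Op 1: insert c.com -> 10.0.0.2 (expiry=0+4=4). clock=0
Op 2: tick 14 -> clock=14. purged={c.com}
Op 3: tick 9 -> clock=23.
Op 4: tick 11 -> clock=34.
Op 5: insert a.com -> 10.0.0.2 (expiry=34+3=37). clock=34
Op 6: tick 8 -> clock=42. purged={a.com}
Op 7: tick 2 -> clock=44.
Op 8: insert c.com -> 10.0.0.2 (expiry=44+4=48). clock=44
Op 9: insert a.com -> 10.0.0.2 (expiry=44+4=48). clock=44
Op 10: tick 6 -> clock=50. purged={a.com,c.com}
Op 11: insert a.com -> 10.0.0.1 (expiry=50+3=53). clock=50
Op 12: insert a.com -> 10.0.0.2 (expiry=50+2=52). clock=50
Op 13: tick 11 -> clock=61. purged={a.com}
Op 14: tick 1 -> clock=62.
Op 15: insert a.com -> 10.0.0.1 (expiry=62+1=63). clock=62
Op 16: insert b.com -> 10.0.0.2 (expiry=62+4=66). clock=62
Op 17: insert a.com -> 10.0.0.2 (expiry=62+3=65). clock=62
Op 18: tick 5 -> clock=67. purged={a.com,b.com}
Op 19: insert b.com -> 10.0.0.2 (expiry=67+4=71). clock=67
Op 20: insert b.com -> 10.0.0.2 (expiry=67+4=71). clock=67
Op 21: insert a.com -> 10.0.0.2 (expiry=67+3=70). clock=67
Op 22: tick 7 -> clock=74. purged={a.com,b.com}
lookup c.com: not in cache (expired or never inserted)

Answer: NXDOMAIN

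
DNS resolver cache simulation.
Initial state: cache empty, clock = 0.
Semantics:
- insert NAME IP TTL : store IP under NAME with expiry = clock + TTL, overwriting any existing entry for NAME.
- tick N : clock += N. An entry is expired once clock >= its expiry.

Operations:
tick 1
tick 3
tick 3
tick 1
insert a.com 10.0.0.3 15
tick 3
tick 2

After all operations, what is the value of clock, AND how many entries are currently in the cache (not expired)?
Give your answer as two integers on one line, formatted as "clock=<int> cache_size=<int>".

Answer: clock=13 cache_size=1

Derivation:
Op 1: tick 1 -> clock=1.
Op 2: tick 3 -> clock=4.
Op 3: tick 3 -> clock=7.
Op 4: tick 1 -> clock=8.
Op 5: insert a.com -> 10.0.0.3 (expiry=8+15=23). clock=8
Op 6: tick 3 -> clock=11.
Op 7: tick 2 -> clock=13.
Final clock = 13
Final cache (unexpired): {a.com} -> size=1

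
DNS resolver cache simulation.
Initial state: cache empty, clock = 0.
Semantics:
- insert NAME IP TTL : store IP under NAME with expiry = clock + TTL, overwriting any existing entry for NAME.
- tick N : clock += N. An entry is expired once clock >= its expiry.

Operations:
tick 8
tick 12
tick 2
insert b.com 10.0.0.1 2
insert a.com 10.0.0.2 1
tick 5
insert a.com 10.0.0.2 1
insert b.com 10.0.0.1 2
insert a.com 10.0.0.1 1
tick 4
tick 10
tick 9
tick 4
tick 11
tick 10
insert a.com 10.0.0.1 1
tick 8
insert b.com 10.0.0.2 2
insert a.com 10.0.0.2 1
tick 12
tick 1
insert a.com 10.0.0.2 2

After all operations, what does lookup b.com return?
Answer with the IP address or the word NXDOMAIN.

Answer: NXDOMAIN

Derivation:
Op 1: tick 8 -> clock=8.
Op 2: tick 12 -> clock=20.
Op 3: tick 2 -> clock=22.
Op 4: insert b.com -> 10.0.0.1 (expiry=22+2=24). clock=22
Op 5: insert a.com -> 10.0.0.2 (expiry=22+1=23). clock=22
Op 6: tick 5 -> clock=27. purged={a.com,b.com}
Op 7: insert a.com -> 10.0.0.2 (expiry=27+1=28). clock=27
Op 8: insert b.com -> 10.0.0.1 (expiry=27+2=29). clock=27
Op 9: insert a.com -> 10.0.0.1 (expiry=27+1=28). clock=27
Op 10: tick 4 -> clock=31. purged={a.com,b.com}
Op 11: tick 10 -> clock=41.
Op 12: tick 9 -> clock=50.
Op 13: tick 4 -> clock=54.
Op 14: tick 11 -> clock=65.
Op 15: tick 10 -> clock=75.
Op 16: insert a.com -> 10.0.0.1 (expiry=75+1=76). clock=75
Op 17: tick 8 -> clock=83. purged={a.com}
Op 18: insert b.com -> 10.0.0.2 (expiry=83+2=85). clock=83
Op 19: insert a.com -> 10.0.0.2 (expiry=83+1=84). clock=83
Op 20: tick 12 -> clock=95. purged={a.com,b.com}
Op 21: tick 1 -> clock=96.
Op 22: insert a.com -> 10.0.0.2 (expiry=96+2=98). clock=96
lookup b.com: not in cache (expired or never inserted)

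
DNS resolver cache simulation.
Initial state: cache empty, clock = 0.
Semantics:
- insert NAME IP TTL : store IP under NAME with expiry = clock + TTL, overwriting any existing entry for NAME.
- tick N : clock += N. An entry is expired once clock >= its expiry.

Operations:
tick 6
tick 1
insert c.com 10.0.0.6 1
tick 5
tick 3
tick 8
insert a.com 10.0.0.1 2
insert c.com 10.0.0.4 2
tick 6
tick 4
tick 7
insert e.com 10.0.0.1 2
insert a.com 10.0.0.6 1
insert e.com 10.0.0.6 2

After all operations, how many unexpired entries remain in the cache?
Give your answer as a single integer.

Answer: 2

Derivation:
Op 1: tick 6 -> clock=6.
Op 2: tick 1 -> clock=7.
Op 3: insert c.com -> 10.0.0.6 (expiry=7+1=8). clock=7
Op 4: tick 5 -> clock=12. purged={c.com}
Op 5: tick 3 -> clock=15.
Op 6: tick 8 -> clock=23.
Op 7: insert a.com -> 10.0.0.1 (expiry=23+2=25). clock=23
Op 8: insert c.com -> 10.0.0.4 (expiry=23+2=25). clock=23
Op 9: tick 6 -> clock=29. purged={a.com,c.com}
Op 10: tick 4 -> clock=33.
Op 11: tick 7 -> clock=40.
Op 12: insert e.com -> 10.0.0.1 (expiry=40+2=42). clock=40
Op 13: insert a.com -> 10.0.0.6 (expiry=40+1=41). clock=40
Op 14: insert e.com -> 10.0.0.6 (expiry=40+2=42). clock=40
Final cache (unexpired): {a.com,e.com} -> size=2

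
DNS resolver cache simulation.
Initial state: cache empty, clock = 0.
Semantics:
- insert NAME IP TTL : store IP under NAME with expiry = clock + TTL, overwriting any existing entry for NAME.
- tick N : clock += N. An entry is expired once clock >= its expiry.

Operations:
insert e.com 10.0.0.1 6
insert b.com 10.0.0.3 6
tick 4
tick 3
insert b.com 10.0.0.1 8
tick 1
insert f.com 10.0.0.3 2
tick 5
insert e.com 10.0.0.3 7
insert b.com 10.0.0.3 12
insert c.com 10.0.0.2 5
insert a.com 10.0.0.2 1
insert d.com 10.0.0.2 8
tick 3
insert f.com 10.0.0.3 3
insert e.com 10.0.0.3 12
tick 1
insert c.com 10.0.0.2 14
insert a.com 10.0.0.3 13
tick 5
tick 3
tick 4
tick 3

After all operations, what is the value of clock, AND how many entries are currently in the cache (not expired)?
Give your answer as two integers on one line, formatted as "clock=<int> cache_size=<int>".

Answer: clock=32 cache_size=0

Derivation:
Op 1: insert e.com -> 10.0.0.1 (expiry=0+6=6). clock=0
Op 2: insert b.com -> 10.0.0.3 (expiry=0+6=6). clock=0
Op 3: tick 4 -> clock=4.
Op 4: tick 3 -> clock=7. purged={b.com,e.com}
Op 5: insert b.com -> 10.0.0.1 (expiry=7+8=15). clock=7
Op 6: tick 1 -> clock=8.
Op 7: insert f.com -> 10.0.0.3 (expiry=8+2=10). clock=8
Op 8: tick 5 -> clock=13. purged={f.com}
Op 9: insert e.com -> 10.0.0.3 (expiry=13+7=20). clock=13
Op 10: insert b.com -> 10.0.0.3 (expiry=13+12=25). clock=13
Op 11: insert c.com -> 10.0.0.2 (expiry=13+5=18). clock=13
Op 12: insert a.com -> 10.0.0.2 (expiry=13+1=14). clock=13
Op 13: insert d.com -> 10.0.0.2 (expiry=13+8=21). clock=13
Op 14: tick 3 -> clock=16. purged={a.com}
Op 15: insert f.com -> 10.0.0.3 (expiry=16+3=19). clock=16
Op 16: insert e.com -> 10.0.0.3 (expiry=16+12=28). clock=16
Op 17: tick 1 -> clock=17.
Op 18: insert c.com -> 10.0.0.2 (expiry=17+14=31). clock=17
Op 19: insert a.com -> 10.0.0.3 (expiry=17+13=30). clock=17
Op 20: tick 5 -> clock=22. purged={d.com,f.com}
Op 21: tick 3 -> clock=25. purged={b.com}
Op 22: tick 4 -> clock=29. purged={e.com}
Op 23: tick 3 -> clock=32. purged={a.com,c.com}
Final clock = 32
Final cache (unexpired): {} -> size=0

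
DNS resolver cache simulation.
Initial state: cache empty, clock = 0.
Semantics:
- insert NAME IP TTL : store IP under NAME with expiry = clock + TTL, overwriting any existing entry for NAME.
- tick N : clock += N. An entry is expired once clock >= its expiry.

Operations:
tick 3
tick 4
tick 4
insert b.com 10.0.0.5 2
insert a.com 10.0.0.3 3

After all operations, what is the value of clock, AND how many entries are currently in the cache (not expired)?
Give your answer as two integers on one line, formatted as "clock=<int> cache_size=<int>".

Op 1: tick 3 -> clock=3.
Op 2: tick 4 -> clock=7.
Op 3: tick 4 -> clock=11.
Op 4: insert b.com -> 10.0.0.5 (expiry=11+2=13). clock=11
Op 5: insert a.com -> 10.0.0.3 (expiry=11+3=14). clock=11
Final clock = 11
Final cache (unexpired): {a.com,b.com} -> size=2

Answer: clock=11 cache_size=2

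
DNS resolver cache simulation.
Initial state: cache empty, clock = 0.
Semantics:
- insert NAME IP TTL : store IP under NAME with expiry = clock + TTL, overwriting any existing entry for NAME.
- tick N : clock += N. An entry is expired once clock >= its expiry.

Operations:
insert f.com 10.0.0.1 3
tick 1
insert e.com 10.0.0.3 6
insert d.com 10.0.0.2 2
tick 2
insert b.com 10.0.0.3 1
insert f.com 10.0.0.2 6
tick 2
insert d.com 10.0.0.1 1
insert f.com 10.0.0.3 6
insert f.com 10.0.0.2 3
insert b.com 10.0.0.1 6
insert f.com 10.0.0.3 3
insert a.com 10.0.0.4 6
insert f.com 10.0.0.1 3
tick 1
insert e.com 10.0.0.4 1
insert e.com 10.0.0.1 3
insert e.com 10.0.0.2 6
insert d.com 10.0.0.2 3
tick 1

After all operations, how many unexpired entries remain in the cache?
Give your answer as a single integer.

Op 1: insert f.com -> 10.0.0.1 (expiry=0+3=3). clock=0
Op 2: tick 1 -> clock=1.
Op 3: insert e.com -> 10.0.0.3 (expiry=1+6=7). clock=1
Op 4: insert d.com -> 10.0.0.2 (expiry=1+2=3). clock=1
Op 5: tick 2 -> clock=3. purged={d.com,f.com}
Op 6: insert b.com -> 10.0.0.3 (expiry=3+1=4). clock=3
Op 7: insert f.com -> 10.0.0.2 (expiry=3+6=9). clock=3
Op 8: tick 2 -> clock=5. purged={b.com}
Op 9: insert d.com -> 10.0.0.1 (expiry=5+1=6). clock=5
Op 10: insert f.com -> 10.0.0.3 (expiry=5+6=11). clock=5
Op 11: insert f.com -> 10.0.0.2 (expiry=5+3=8). clock=5
Op 12: insert b.com -> 10.0.0.1 (expiry=5+6=11). clock=5
Op 13: insert f.com -> 10.0.0.3 (expiry=5+3=8). clock=5
Op 14: insert a.com -> 10.0.0.4 (expiry=5+6=11). clock=5
Op 15: insert f.com -> 10.0.0.1 (expiry=5+3=8). clock=5
Op 16: tick 1 -> clock=6. purged={d.com}
Op 17: insert e.com -> 10.0.0.4 (expiry=6+1=7). clock=6
Op 18: insert e.com -> 10.0.0.1 (expiry=6+3=9). clock=6
Op 19: insert e.com -> 10.0.0.2 (expiry=6+6=12). clock=6
Op 20: insert d.com -> 10.0.0.2 (expiry=6+3=9). clock=6
Op 21: tick 1 -> clock=7.
Final cache (unexpired): {a.com,b.com,d.com,e.com,f.com} -> size=5

Answer: 5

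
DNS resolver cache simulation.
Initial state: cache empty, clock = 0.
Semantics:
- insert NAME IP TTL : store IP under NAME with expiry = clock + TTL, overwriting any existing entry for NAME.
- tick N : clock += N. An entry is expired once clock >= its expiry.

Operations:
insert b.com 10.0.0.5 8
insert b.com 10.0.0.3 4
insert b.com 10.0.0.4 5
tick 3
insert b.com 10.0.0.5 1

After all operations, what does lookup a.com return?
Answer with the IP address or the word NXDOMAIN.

Answer: NXDOMAIN

Derivation:
Op 1: insert b.com -> 10.0.0.5 (expiry=0+8=8). clock=0
Op 2: insert b.com -> 10.0.0.3 (expiry=0+4=4). clock=0
Op 3: insert b.com -> 10.0.0.4 (expiry=0+5=5). clock=0
Op 4: tick 3 -> clock=3.
Op 5: insert b.com -> 10.0.0.5 (expiry=3+1=4). clock=3
lookup a.com: not in cache (expired or never inserted)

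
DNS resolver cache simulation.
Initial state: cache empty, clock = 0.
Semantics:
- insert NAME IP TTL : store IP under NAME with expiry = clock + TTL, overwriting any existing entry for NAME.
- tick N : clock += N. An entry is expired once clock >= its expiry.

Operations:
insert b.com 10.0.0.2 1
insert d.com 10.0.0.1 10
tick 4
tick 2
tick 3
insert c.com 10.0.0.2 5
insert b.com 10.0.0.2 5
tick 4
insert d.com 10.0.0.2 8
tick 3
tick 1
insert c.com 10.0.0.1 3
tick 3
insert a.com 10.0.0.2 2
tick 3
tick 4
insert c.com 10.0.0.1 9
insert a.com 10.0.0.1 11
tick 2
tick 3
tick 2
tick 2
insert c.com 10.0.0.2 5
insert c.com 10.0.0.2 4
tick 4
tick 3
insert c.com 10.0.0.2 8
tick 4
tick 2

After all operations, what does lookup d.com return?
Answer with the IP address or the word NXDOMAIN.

Answer: NXDOMAIN

Derivation:
Op 1: insert b.com -> 10.0.0.2 (expiry=0+1=1). clock=0
Op 2: insert d.com -> 10.0.0.1 (expiry=0+10=10). clock=0
Op 3: tick 4 -> clock=4. purged={b.com}
Op 4: tick 2 -> clock=6.
Op 5: tick 3 -> clock=9.
Op 6: insert c.com -> 10.0.0.2 (expiry=9+5=14). clock=9
Op 7: insert b.com -> 10.0.0.2 (expiry=9+5=14). clock=9
Op 8: tick 4 -> clock=13. purged={d.com}
Op 9: insert d.com -> 10.0.0.2 (expiry=13+8=21). clock=13
Op 10: tick 3 -> clock=16. purged={b.com,c.com}
Op 11: tick 1 -> clock=17.
Op 12: insert c.com -> 10.0.0.1 (expiry=17+3=20). clock=17
Op 13: tick 3 -> clock=20. purged={c.com}
Op 14: insert a.com -> 10.0.0.2 (expiry=20+2=22). clock=20
Op 15: tick 3 -> clock=23. purged={a.com,d.com}
Op 16: tick 4 -> clock=27.
Op 17: insert c.com -> 10.0.0.1 (expiry=27+9=36). clock=27
Op 18: insert a.com -> 10.0.0.1 (expiry=27+11=38). clock=27
Op 19: tick 2 -> clock=29.
Op 20: tick 3 -> clock=32.
Op 21: tick 2 -> clock=34.
Op 22: tick 2 -> clock=36. purged={c.com}
Op 23: insert c.com -> 10.0.0.2 (expiry=36+5=41). clock=36
Op 24: insert c.com -> 10.0.0.2 (expiry=36+4=40). clock=36
Op 25: tick 4 -> clock=40. purged={a.com,c.com}
Op 26: tick 3 -> clock=43.
Op 27: insert c.com -> 10.0.0.2 (expiry=43+8=51). clock=43
Op 28: tick 4 -> clock=47.
Op 29: tick 2 -> clock=49.
lookup d.com: not in cache (expired or never inserted)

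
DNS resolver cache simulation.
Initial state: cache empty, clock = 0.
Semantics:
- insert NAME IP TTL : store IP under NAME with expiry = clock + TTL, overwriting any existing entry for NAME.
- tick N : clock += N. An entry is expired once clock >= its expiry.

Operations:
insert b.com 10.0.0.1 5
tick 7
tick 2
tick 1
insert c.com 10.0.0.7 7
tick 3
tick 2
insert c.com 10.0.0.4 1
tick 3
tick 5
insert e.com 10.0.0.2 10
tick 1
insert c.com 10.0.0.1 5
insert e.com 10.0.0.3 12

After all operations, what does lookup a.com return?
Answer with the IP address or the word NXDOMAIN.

Op 1: insert b.com -> 10.0.0.1 (expiry=0+5=5). clock=0
Op 2: tick 7 -> clock=7. purged={b.com}
Op 3: tick 2 -> clock=9.
Op 4: tick 1 -> clock=10.
Op 5: insert c.com -> 10.0.0.7 (expiry=10+7=17). clock=10
Op 6: tick 3 -> clock=13.
Op 7: tick 2 -> clock=15.
Op 8: insert c.com -> 10.0.0.4 (expiry=15+1=16). clock=15
Op 9: tick 3 -> clock=18. purged={c.com}
Op 10: tick 5 -> clock=23.
Op 11: insert e.com -> 10.0.0.2 (expiry=23+10=33). clock=23
Op 12: tick 1 -> clock=24.
Op 13: insert c.com -> 10.0.0.1 (expiry=24+5=29). clock=24
Op 14: insert e.com -> 10.0.0.3 (expiry=24+12=36). clock=24
lookup a.com: not in cache (expired or never inserted)

Answer: NXDOMAIN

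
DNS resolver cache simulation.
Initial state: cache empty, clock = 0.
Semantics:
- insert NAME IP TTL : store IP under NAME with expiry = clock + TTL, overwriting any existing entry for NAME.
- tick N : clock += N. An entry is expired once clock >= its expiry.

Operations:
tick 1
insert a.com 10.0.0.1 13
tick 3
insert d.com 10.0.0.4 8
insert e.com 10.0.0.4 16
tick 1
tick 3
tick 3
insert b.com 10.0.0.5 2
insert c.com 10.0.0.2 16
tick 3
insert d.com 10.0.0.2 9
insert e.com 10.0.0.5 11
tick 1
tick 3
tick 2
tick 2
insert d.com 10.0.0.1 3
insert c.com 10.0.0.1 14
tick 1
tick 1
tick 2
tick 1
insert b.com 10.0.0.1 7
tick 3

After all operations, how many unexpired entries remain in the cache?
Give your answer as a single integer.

Answer: 2

Derivation:
Op 1: tick 1 -> clock=1.
Op 2: insert a.com -> 10.0.0.1 (expiry=1+13=14). clock=1
Op 3: tick 3 -> clock=4.
Op 4: insert d.com -> 10.0.0.4 (expiry=4+8=12). clock=4
Op 5: insert e.com -> 10.0.0.4 (expiry=4+16=20). clock=4
Op 6: tick 1 -> clock=5.
Op 7: tick 3 -> clock=8.
Op 8: tick 3 -> clock=11.
Op 9: insert b.com -> 10.0.0.5 (expiry=11+2=13). clock=11
Op 10: insert c.com -> 10.0.0.2 (expiry=11+16=27). clock=11
Op 11: tick 3 -> clock=14. purged={a.com,b.com,d.com}
Op 12: insert d.com -> 10.0.0.2 (expiry=14+9=23). clock=14
Op 13: insert e.com -> 10.0.0.5 (expiry=14+11=25). clock=14
Op 14: tick 1 -> clock=15.
Op 15: tick 3 -> clock=18.
Op 16: tick 2 -> clock=20.
Op 17: tick 2 -> clock=22.
Op 18: insert d.com -> 10.0.0.1 (expiry=22+3=25). clock=22
Op 19: insert c.com -> 10.0.0.1 (expiry=22+14=36). clock=22
Op 20: tick 1 -> clock=23.
Op 21: tick 1 -> clock=24.
Op 22: tick 2 -> clock=26. purged={d.com,e.com}
Op 23: tick 1 -> clock=27.
Op 24: insert b.com -> 10.0.0.1 (expiry=27+7=34). clock=27
Op 25: tick 3 -> clock=30.
Final cache (unexpired): {b.com,c.com} -> size=2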